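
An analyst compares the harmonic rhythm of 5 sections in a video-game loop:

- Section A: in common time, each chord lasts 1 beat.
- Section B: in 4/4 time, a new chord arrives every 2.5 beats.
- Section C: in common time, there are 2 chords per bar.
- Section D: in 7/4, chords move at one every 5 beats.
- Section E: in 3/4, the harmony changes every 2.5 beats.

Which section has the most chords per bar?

Section A

A: 4/1 = 4 chords/bar.
B: 4/2.5 = 1.6 chords/bar.
C: 4/2 = 2 chords/bar.
D: 7/5 = 1.4 chords/bar.
E: 3/2.5 = 1.2 chords/bar.
Fastest is A at 4 chords/bar.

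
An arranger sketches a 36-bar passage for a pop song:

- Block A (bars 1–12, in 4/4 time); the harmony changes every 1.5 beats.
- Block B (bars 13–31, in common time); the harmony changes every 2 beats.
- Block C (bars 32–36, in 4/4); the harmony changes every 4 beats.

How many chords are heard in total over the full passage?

A: 12·4 = 48 beats, 48/1.5 = 32 chords.
B: 19·4 = 76 beats, 76/2 = 38 chords.
C: 5·4 = 20 beats, 20/4 = 5 chords.
Total: 32 + 38 + 5 = 75.

75 chords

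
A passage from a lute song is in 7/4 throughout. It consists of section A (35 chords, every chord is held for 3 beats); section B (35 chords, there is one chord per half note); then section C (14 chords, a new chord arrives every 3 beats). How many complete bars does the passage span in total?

A: 35 × 3 = 105 beats = 15 bars.
B: 35 × 2 = 70 beats = 10 bars.
C: 14 × 3 = 42 beats = 6 bars.
Total: 15 + 10 + 6 = 31 bars.

31 bars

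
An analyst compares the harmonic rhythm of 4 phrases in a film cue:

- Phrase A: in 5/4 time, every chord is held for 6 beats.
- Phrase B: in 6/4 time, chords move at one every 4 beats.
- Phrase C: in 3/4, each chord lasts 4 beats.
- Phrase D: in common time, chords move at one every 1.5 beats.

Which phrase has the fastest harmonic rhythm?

A: 5 beats/bar ÷ 6 beats/chord = 5/6 chords/bar.
B: 6 beats/bar ÷ 4 beats/chord = 1.5 chords/bar.
C: 3 beats/bar ÷ 4 beats/chord = 0.75 chords/bar.
D: 4 beats/bar ÷ 1.5 beats/chord = 8/3 chords/bar.
Fastest is D at 8/3 chords/bar.

Phrase D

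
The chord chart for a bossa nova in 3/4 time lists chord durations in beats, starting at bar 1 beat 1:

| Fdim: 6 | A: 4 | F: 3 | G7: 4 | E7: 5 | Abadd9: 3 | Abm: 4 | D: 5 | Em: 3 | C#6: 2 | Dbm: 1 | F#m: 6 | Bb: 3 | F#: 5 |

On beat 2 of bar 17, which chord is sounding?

Beat 2 of bar 17 is beat (17−1)×3 + 2 = 50 overall.
Running totals: Fdim ends at 6, A ends at 10, F ends at 13, G7 ends at 17, E7 ends at 22, Abadd9 ends at 25, Abm ends at 29, D ends at 34, Em ends at 37, C#6 ends at 39, Dbm ends at 40, F#m ends at 46, Bb ends at 49, F# ends at 54.
Beat 50 falls within F#.

F#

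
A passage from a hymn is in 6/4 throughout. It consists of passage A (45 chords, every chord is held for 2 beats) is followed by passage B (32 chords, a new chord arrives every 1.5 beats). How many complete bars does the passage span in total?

23 bars

A: 45 × 2 = 90 beats = 15 bars.
B: 32 × 1.5 = 48 beats = 8 bars.
Total: 15 + 8 = 23 bars.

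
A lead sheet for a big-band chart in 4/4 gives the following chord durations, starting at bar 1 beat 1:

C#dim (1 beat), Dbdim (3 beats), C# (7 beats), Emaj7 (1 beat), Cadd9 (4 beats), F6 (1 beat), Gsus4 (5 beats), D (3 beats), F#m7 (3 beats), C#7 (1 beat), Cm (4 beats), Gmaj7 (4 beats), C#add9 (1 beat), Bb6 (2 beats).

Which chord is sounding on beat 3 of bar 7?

Beat 3 of bar 7 is beat (7−1)×4 + 3 = 27 overall.
Running totals: C#dim ends at 1, Dbdim ends at 4, C# ends at 11, Emaj7 ends at 12, Cadd9 ends at 16, F6 ends at 17, Gsus4 ends at 22, D ends at 25, F#m7 ends at 28.
Beat 27 falls within F#m7.

F#m7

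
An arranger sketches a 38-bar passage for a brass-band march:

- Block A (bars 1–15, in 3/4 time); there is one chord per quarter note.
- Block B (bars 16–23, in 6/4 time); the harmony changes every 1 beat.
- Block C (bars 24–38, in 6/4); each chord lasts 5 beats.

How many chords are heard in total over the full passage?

A: 15·3 = 45 beats, 45/1 = 45 chords.
B: 8·6 = 48 beats, 48/1 = 48 chords.
C: 15·6 = 90 beats, 90/5 = 18 chords.
Total: 45 + 48 + 18 = 111.

111 chords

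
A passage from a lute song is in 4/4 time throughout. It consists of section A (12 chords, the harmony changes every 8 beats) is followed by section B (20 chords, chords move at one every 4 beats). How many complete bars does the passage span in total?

A: 12 × 8 = 96 beats = 24 bars.
B: 20 × 4 = 80 beats = 20 bars.
Total: 24 + 20 = 44 bars.

44 bars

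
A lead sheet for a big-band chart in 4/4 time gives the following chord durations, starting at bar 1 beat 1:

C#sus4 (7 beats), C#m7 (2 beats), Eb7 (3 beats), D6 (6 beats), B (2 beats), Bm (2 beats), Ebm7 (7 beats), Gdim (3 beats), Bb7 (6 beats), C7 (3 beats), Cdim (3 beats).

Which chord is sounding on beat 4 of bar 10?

Beat 4 of bar 10 is beat (10−1)×4 + 4 = 40 overall.
Running totals: C#sus4 ends at 7, C#m7 ends at 9, Eb7 ends at 12, D6 ends at 18, B ends at 20, Bm ends at 22, Ebm7 ends at 29, Gdim ends at 32, Bb7 ends at 38, C7 ends at 41.
Beat 40 falls within C7.

C7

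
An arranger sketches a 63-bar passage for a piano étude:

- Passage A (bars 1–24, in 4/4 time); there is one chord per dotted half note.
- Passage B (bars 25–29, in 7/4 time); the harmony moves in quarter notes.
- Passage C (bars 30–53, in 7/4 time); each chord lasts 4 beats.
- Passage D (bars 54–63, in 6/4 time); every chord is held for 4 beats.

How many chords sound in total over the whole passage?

A: 24·4 = 96 beats, 96/3 = 32 chords.
B: 5·7 = 35 beats, 35/1 = 35 chords.
C: 24·7 = 168 beats, 168/4 = 42 chords.
D: 10·6 = 60 beats, 60/4 = 15 chords.
Total: 32 + 35 + 42 + 15 = 124.

124 chords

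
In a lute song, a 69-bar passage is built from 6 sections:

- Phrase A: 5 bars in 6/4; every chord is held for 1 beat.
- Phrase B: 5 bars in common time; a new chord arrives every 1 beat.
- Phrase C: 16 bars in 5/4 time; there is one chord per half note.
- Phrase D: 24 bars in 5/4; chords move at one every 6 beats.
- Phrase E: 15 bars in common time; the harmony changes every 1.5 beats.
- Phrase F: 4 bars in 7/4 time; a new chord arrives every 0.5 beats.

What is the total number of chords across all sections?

206 chords

A has 30 beats and chords last 1 each, so 30 chords.
B has 20 beats and chords last 1 each, so 20 chords.
C has 80 beats and chords last 2 each, so 40 chords.
D has 120 beats and chords last 6 each, so 20 chords.
E has 60 beats and chords last 1.5 each, so 40 chords.
F has 28 beats and chords last 0.5 each, so 56 chords.
Total: 30 + 20 + 40 + 20 + 40 + 56 = 206.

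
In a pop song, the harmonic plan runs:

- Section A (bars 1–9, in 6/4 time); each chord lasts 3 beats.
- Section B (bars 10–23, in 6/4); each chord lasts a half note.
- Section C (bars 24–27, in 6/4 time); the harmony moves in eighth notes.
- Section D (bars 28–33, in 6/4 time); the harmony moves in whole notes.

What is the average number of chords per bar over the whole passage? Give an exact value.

39/11 chords per bar

A: 9 × 6 = 54 beats ÷ 3 = 18 chords.
B: 14 × 6 = 84 beats ÷ 2 = 42 chords.
C: 4 × 6 = 24 beats ÷ 0.5 = 48 chords.
D: 6 × 6 = 36 beats ÷ 4 = 9 chords.
Overall: 117 chords over 33 bars → 117/33 = 39/11 chords per bar.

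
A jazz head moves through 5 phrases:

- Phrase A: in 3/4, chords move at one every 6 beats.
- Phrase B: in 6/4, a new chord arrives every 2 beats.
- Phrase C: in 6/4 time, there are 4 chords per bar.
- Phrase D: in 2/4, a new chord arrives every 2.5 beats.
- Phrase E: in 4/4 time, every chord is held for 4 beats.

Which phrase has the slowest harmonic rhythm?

Phrase A

A: each chord is 6 beats in 3/4, so 0.5 per bar.
B: each chord is 2 beats in 6/4, so 3 per bar.
C: each chord is 1.5 beats in 6/4, so 4 per bar.
D: each chord is 2.5 beats in 2/4, so 0.8 per bar.
E: each chord is 4 beats in 4/4, so 1 per bar.
Slowest is A at 0.5 chords/bar.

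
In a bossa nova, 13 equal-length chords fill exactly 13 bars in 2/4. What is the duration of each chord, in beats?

13 bars × 2 beats/bar = 26 beats total.
26 beats ÷ 13 chords = 2 beats per chord.
(That is a half note.)

2 beats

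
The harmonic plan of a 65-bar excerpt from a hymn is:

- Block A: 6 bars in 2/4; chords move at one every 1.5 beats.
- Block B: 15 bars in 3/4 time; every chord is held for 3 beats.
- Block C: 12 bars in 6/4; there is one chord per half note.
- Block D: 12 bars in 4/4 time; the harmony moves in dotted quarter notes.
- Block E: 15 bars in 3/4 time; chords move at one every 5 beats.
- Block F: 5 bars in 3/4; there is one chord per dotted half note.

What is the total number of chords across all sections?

A: 6 bars × 2 beats = 12 beats; 1.5 beats/chord → 8 chords.
B: 15 bars × 3 beats = 45 beats; 3 beats/chord → 15 chords.
C: 12 bars × 6 beats = 72 beats; 2 beats/chord → 36 chords.
D: 12 bars × 4 beats = 48 beats; 1.5 beats/chord → 32 chords.
E: 15 bars × 3 beats = 45 beats; 5 beats/chord → 9 chords.
F: 5 bars × 3 beats = 15 beats; 3 beats/chord → 5 chords.
Total: 8 + 15 + 36 + 32 + 9 + 5 = 105.

105 chords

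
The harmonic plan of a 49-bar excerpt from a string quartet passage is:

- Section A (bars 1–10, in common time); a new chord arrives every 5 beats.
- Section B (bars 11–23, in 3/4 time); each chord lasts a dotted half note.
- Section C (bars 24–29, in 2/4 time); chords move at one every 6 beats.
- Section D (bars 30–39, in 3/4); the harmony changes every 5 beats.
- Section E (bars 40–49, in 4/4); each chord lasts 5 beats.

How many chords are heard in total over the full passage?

A: 10 bars × 4 beats = 40 beats; 5 beats/chord → 8 chords.
B: 13 bars × 3 beats = 39 beats; 3 beats/chord → 13 chords.
C: 6 bars × 2 beats = 12 beats; 6 beats/chord → 2 chords.
D: 10 bars × 3 beats = 30 beats; 5 beats/chord → 6 chords.
E: 10 bars × 4 beats = 40 beats; 5 beats/chord → 8 chords.
Total: 8 + 13 + 2 + 6 + 8 = 37.

37 chords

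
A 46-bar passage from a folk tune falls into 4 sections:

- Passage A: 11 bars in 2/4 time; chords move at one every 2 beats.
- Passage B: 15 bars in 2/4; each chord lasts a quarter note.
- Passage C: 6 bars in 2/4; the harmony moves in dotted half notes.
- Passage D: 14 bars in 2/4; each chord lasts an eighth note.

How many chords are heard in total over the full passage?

101 chords

A: 11 bars × 2 beats = 22 beats; 2 beats/chord → 11 chords.
B: 15 bars × 2 beats = 30 beats; 1 beat/chord → 30 chords.
C: 6 bars × 2 beats = 12 beats; 3 beats/chord → 4 chords.
D: 14 bars × 2 beats = 28 beats; 0.5 beats/chord → 56 chords.
Total: 11 + 30 + 4 + 56 = 101.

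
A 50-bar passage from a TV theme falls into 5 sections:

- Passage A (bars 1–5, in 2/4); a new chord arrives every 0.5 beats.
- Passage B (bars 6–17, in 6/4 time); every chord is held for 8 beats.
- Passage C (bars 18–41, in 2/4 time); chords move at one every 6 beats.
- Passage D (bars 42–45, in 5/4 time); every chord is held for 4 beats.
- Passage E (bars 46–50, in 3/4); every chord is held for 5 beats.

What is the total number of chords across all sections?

A: 5 bars × 2 beats = 10 beats; 0.5 beats/chord → 20 chords.
B: 12 bars × 6 beats = 72 beats; 8 beats/chord → 9 chords.
C: 24 bars × 2 beats = 48 beats; 6 beats/chord → 8 chords.
D: 4 bars × 5 beats = 20 beats; 4 beats/chord → 5 chords.
E: 5 bars × 3 beats = 15 beats; 5 beats/chord → 3 chords.
Total: 20 + 9 + 8 + 5 + 3 = 45.

45 chords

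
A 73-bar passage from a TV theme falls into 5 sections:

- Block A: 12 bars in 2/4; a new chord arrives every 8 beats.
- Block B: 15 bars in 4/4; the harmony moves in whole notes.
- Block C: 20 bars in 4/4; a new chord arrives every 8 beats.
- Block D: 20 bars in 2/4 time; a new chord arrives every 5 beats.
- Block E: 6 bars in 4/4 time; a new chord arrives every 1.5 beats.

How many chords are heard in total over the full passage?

A has 24 beats and chords last 8 each, so 3 chords.
B has 60 beats and chords last 4 each, so 15 chords.
C has 80 beats and chords last 8 each, so 10 chords.
D has 40 beats and chords last 5 each, so 8 chords.
E has 24 beats and chords last 1.5 each, so 16 chords.
Total: 3 + 15 + 10 + 8 + 16 = 52.

52 chords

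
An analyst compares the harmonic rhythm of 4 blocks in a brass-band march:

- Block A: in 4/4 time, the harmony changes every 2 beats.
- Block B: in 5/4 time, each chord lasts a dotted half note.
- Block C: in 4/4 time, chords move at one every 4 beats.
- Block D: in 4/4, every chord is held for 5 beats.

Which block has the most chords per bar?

A: 4/2 = 2 chords/bar.
B: 5/3 = 5/3 chords/bar.
C: 4/4 = 1 chord/bar.
D: 4/5 = 0.8 chords/bar.
Fastest is A at 2 chords/bar.

Block A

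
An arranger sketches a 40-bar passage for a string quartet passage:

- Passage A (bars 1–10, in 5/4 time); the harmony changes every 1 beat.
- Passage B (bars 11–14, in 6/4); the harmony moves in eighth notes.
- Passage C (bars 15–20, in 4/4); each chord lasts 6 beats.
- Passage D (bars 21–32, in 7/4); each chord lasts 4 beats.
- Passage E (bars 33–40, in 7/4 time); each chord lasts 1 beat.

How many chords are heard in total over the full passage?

179 chords

A: 10·5 = 50 beats, 50/1 = 50 chords.
B: 4·6 = 24 beats, 24/0.5 = 48 chords.
C: 6·4 = 24 beats, 24/6 = 4 chords.
D: 12·7 = 84 beats, 84/4 = 21 chords.
E: 8·7 = 56 beats, 56/1 = 56 chords.
Total: 50 + 48 + 4 + 21 + 56 = 179.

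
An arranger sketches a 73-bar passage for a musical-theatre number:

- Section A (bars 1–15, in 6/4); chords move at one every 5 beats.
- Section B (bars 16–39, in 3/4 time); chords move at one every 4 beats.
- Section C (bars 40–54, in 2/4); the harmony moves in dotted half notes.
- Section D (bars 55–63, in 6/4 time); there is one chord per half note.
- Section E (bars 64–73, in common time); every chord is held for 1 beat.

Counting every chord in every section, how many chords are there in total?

113 chords

A: 15 bars × 6 beats = 90 beats; 5 beats/chord → 18 chords.
B: 24 bars × 3 beats = 72 beats; 4 beats/chord → 18 chords.
C: 15 bars × 2 beats = 30 beats; 3 beats/chord → 10 chords.
D: 9 bars × 6 beats = 54 beats; 2 beats/chord → 27 chords.
E: 10 bars × 4 beats = 40 beats; 1 beat/chord → 40 chords.
Total: 18 + 18 + 10 + 27 + 40 = 113.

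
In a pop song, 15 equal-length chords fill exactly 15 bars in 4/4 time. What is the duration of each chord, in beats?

15 bars × 4 beats/bar = 60 beats total.
60 beats ÷ 15 chords = 4 beats per chord.
(That is a whole note.)

4 beats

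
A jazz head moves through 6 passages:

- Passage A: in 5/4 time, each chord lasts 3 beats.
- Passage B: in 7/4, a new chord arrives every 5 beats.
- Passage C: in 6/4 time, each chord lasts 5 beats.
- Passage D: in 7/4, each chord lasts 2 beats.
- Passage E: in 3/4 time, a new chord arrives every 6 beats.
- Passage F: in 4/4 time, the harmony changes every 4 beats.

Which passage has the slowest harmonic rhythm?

A: 5 beats/bar ÷ 3 beats/chord = 5/3 chords/bar.
B: 7 beats/bar ÷ 5 beats/chord = 1.4 chords/bar.
C: 6 beats/bar ÷ 5 beats/chord = 1.2 chords/bar.
D: 7 beats/bar ÷ 2 beats/chord = 3.5 chords/bar.
E: 3 beats/bar ÷ 6 beats/chord = 0.5 chords/bar.
F: 4 beats/bar ÷ 4 beats/chord = 1 chord/bar.
Slowest is E at 0.5 chords/bar.

Passage E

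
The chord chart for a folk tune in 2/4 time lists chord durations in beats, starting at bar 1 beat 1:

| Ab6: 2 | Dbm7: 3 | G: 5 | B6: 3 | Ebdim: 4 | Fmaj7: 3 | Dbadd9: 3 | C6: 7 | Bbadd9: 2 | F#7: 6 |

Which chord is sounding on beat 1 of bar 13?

Beat 1 of bar 13 is beat (13−1)×2 + 1 = 25 overall.
Running totals: Ab6 ends at 2, Dbm7 ends at 5, G ends at 10, B6 ends at 13, Ebdim ends at 17, Fmaj7 ends at 20, Dbadd9 ends at 23, C6 ends at 30.
Beat 25 falls within C6.

C6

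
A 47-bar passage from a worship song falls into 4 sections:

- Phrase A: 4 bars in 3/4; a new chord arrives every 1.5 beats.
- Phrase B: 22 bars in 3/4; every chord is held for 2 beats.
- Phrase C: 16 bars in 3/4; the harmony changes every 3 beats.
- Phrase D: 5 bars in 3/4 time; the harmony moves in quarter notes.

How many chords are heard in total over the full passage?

A: 4 bars × 3 beats = 12 beats; 1.5 beats/chord → 8 chords.
B: 22 bars × 3 beats = 66 beats; 2 beats/chord → 33 chords.
C: 16 bars × 3 beats = 48 beats; 3 beats/chord → 16 chords.
D: 5 bars × 3 beats = 15 beats; 1 beat/chord → 15 chords.
Total: 8 + 33 + 16 + 15 = 72.

72 chords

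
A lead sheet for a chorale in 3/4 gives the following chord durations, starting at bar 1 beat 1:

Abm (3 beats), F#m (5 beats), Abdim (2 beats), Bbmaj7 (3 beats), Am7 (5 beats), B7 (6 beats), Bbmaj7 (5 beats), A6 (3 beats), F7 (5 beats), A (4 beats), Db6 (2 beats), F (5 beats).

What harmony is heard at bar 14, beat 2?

Beat 2 of bar 14 is beat (14−1)×3 + 2 = 41 overall.
Running totals: Abm ends at 3, F#m ends at 8, Abdim ends at 10, Bbmaj7 ends at 13, Am7 ends at 18, B7 ends at 24, Bbmaj7 ends at 29, A6 ends at 32, F7 ends at 37, A ends at 41.
Beat 41 falls within A.

A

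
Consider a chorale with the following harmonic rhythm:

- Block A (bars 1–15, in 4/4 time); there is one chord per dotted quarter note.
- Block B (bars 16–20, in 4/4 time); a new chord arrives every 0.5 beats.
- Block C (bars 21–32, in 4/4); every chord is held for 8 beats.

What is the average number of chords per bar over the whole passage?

43/16 chords per bar

A: 15 × 4 = 60 beats ÷ 1.5 = 40 chords.
B: 5 × 4 = 20 beats ÷ 0.5 = 40 chords.
C: 12 × 4 = 48 beats ÷ 8 = 6 chords.
Overall: 86 chords over 32 bars → 86/32 = 43/16 chords per bar.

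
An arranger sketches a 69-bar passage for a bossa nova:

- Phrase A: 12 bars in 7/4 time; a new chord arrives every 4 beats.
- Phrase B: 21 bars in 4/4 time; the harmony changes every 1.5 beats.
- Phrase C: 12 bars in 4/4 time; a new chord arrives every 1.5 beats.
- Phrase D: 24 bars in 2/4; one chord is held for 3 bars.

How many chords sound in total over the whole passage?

117 chords

A: 12 bars × 7 beats = 84 beats; 4 beats/chord → 21 chords.
B: 21 bars × 4 beats = 84 beats; 1.5 beats/chord → 56 chords.
C: 12 bars × 4 beats = 48 beats; 1.5 beats/chord → 32 chords.
D: 24 bars × 2 beats = 48 beats; 6 beats/chord → 8 chords.
Total: 21 + 56 + 32 + 8 = 117.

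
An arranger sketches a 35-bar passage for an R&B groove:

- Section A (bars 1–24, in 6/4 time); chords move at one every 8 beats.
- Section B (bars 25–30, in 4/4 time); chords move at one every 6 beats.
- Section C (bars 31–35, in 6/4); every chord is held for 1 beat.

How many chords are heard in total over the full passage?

52 chords

A has 144 beats and chords last 8 each, so 18 chords.
B has 24 beats and chords last 6 each, so 4 chords.
C has 30 beats and chords last 1 each, so 30 chords.
Total: 18 + 4 + 30 = 52.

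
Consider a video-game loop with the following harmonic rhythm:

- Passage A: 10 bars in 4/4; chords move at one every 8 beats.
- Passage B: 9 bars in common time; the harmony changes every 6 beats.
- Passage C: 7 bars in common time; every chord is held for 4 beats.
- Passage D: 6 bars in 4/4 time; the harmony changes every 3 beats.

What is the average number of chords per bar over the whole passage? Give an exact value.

13/16 chords per bar

A: 10 bars of 4 beats is 40 beats; at 8 beats each that's 5 chords.
B: 9 bars of 4 beats is 36 beats; at 6 beats each that's 6 chords.
C: 7 bars of 4 beats is 28 beats; at 4 beats each that's 7 chords.
D: 6 bars of 4 beats is 24 beats; at 3 beats each that's 8 chords.
Overall: 26 chords over 32 bars → 26/32 = 13/16 chords per bar.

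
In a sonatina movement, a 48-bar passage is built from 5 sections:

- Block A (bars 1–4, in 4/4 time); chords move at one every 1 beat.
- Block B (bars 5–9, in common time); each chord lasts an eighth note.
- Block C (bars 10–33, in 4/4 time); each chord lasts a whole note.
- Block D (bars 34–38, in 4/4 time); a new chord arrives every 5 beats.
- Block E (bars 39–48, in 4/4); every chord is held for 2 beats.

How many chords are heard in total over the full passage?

A has 16 beats and chords last 1 each, so 16 chords.
B has 20 beats and chords last 0.5 each, so 40 chords.
C has 96 beats and chords last 4 each, so 24 chords.
D has 20 beats and chords last 5 each, so 4 chords.
E has 40 beats and chords last 2 each, so 20 chords.
Total: 16 + 40 + 24 + 4 + 20 = 104.

104 chords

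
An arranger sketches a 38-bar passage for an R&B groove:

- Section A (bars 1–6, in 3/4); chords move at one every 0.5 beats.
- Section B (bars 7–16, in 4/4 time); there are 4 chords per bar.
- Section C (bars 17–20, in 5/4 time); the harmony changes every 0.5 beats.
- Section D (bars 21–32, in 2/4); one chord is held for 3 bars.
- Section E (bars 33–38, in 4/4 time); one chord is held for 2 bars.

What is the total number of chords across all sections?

A: 6·3 = 18 beats, 18/0.5 = 36 chords.
B: 10·4 = 40 beats, 40/1 = 40 chords.
C: 4·5 = 20 beats, 20/0.5 = 40 chords.
D: 12·2 = 24 beats, 24/6 = 4 chords.
E: 6·4 = 24 beats, 24/8 = 3 chords.
Total: 36 + 40 + 40 + 4 + 3 = 123.

123 chords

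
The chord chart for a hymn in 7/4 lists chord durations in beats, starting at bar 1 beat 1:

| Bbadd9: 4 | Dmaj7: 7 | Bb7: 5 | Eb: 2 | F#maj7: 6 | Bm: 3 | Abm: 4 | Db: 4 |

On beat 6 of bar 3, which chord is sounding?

F#maj7

Beat 6 of bar 3 is beat (3−1)×7 + 6 = 20 overall.
Running totals: Bbadd9 ends at 4, Dmaj7 ends at 11, Bb7 ends at 16, Eb ends at 18, F#maj7 ends at 24.
Beat 20 falls within F#maj7.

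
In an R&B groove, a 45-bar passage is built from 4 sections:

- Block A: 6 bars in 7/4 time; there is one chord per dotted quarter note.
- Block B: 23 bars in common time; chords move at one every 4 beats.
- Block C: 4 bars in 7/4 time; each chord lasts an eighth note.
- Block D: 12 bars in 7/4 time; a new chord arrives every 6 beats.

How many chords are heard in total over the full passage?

121 chords

A: 6·7 = 42 beats, 42/1.5 = 28 chords.
B: 23·4 = 92 beats, 92/4 = 23 chords.
C: 4·7 = 28 beats, 28/0.5 = 56 chords.
D: 12·7 = 84 beats, 84/6 = 14 chords.
Total: 28 + 23 + 56 + 14 = 121.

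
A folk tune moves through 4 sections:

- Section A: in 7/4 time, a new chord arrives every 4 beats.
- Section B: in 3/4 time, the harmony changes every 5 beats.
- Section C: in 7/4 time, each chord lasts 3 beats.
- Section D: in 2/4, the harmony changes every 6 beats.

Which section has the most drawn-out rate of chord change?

A: 7 beats/bar ÷ 4 beats/chord = 1.75 chords/bar.
B: 3 beats/bar ÷ 5 beats/chord = 0.6 chords/bar.
C: 7 beats/bar ÷ 3 beats/chord = 7/3 chords/bar.
D: 2 beats/bar ÷ 6 beats/chord = 1/3 chords/bar.
Slowest is D at 1/3 chords/bar.

Section D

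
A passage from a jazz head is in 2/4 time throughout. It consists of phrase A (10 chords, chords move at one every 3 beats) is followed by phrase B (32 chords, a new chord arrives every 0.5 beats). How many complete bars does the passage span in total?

A: 10 × 3 = 30 beats = 15 bars.
B: 32 × 0.5 = 16 beats = 8 bars.
Total: 15 + 8 = 23 bars.

23 bars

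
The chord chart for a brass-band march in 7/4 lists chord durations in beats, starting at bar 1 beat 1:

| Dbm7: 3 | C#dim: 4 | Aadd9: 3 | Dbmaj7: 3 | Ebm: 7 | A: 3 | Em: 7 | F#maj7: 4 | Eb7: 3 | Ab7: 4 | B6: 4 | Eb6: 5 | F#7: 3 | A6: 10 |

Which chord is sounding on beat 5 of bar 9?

Beat 5 of bar 9 is beat (9−1)×7 + 5 = 61 overall.
Running totals: Dbm7 ends at 3, C#dim ends at 7, Aadd9 ends at 10, Dbmaj7 ends at 13, Ebm ends at 20, A ends at 23, Em ends at 30, F#maj7 ends at 34, Eb7 ends at 37, Ab7 ends at 41, B6 ends at 45, Eb6 ends at 50, F#7 ends at 53, A6 ends at 63.
Beat 61 falls within A6.

A6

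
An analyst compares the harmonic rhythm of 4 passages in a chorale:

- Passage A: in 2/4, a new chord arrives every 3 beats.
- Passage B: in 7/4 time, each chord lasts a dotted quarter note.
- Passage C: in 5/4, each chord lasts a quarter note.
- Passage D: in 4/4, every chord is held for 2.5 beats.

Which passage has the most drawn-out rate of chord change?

Passage A

A: 2/3 = 2/3 chords/bar.
B: 7/1.5 = 14/3 chords/bar.
C: 5/1 = 5 chords/bar.
D: 4/2.5 = 1.6 chords/bar.
Slowest is A at 2/3 chords/bar.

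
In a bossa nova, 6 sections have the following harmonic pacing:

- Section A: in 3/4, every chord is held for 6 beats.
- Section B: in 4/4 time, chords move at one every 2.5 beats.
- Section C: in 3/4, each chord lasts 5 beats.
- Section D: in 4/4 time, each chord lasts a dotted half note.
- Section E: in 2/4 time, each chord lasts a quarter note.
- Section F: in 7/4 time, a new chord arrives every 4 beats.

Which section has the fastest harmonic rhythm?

A: each chord is 6 beats in 3/4, so 0.5 per bar.
B: each chord is 2.5 beats in 4/4, so 1.6 per bar.
C: each chord is 5 beats in 3/4, so 0.6 per bar.
D: each chord is 3 beats in 4/4, so 4/3 per bar.
E: each chord is 1 beat in 2/4, so 2 per bar.
F: each chord is 4 beats in 7/4, so 1.75 per bar.
Fastest is E at 2 chords/bar.

Section E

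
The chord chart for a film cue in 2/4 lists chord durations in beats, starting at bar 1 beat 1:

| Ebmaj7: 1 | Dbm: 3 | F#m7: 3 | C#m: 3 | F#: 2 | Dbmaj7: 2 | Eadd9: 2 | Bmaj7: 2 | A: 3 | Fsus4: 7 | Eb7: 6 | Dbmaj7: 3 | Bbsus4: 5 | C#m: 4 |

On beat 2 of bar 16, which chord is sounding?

Beat 2 of bar 16 is beat (16−1)×2 + 2 = 32 overall.
Running totals: Ebmaj7 ends at 1, Dbm ends at 4, F#m7 ends at 7, C#m ends at 10, F# ends at 12, Dbmaj7 ends at 14, Eadd9 ends at 16, Bmaj7 ends at 18, A ends at 21, Fsus4 ends at 28, Eb7 ends at 34.
Beat 32 falls within Eb7.

Eb7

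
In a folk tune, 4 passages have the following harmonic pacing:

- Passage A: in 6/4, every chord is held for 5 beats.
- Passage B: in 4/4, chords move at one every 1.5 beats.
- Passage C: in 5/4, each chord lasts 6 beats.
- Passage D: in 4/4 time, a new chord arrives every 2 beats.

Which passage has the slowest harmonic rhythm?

A: each chord is 5 beats in 6/4, so 1.2 per bar.
B: each chord is 1.5 beats in 4/4, so 8/3 per bar.
C: each chord is 6 beats in 5/4, so 5/6 per bar.
D: each chord is 2 beats in 4/4, so 2 per bar.
Slowest is C at 5/6 chords/bar.

Passage C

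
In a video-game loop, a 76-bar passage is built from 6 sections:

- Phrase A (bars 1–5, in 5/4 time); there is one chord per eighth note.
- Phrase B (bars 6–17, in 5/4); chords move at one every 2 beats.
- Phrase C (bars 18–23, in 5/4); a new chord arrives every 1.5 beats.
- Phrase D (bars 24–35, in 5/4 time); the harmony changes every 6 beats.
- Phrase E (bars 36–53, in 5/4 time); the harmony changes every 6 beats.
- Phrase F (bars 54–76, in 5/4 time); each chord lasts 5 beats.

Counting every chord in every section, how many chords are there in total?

A: 5 bars × 5 beats = 25 beats; 0.5 beats/chord → 50 chords.
B: 12 bars × 5 beats = 60 beats; 2 beats/chord → 30 chords.
C: 6 bars × 5 beats = 30 beats; 1.5 beats/chord → 20 chords.
D: 12 bars × 5 beats = 60 beats; 6 beats/chord → 10 chords.
E: 18 bars × 5 beats = 90 beats; 6 beats/chord → 15 chords.
F: 23 bars × 5 beats = 115 beats; 5 beats/chord → 23 chords.
Total: 50 + 30 + 20 + 10 + 15 + 23 = 148.

148 chords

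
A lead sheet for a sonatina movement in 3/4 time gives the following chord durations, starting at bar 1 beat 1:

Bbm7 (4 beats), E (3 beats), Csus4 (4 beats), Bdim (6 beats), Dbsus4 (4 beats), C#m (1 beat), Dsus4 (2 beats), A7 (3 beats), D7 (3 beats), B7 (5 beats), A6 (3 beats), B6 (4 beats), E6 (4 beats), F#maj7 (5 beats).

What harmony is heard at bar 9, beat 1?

Beat 1 of bar 9 is beat (9−1)×3 + 1 = 25 overall.
Running totals: Bbm7 ends at 4, E ends at 7, Csus4 ends at 11, Bdim ends at 17, Dbsus4 ends at 21, C#m ends at 22, Dsus4 ends at 24, A7 ends at 27.
Beat 25 falls within A7.

A7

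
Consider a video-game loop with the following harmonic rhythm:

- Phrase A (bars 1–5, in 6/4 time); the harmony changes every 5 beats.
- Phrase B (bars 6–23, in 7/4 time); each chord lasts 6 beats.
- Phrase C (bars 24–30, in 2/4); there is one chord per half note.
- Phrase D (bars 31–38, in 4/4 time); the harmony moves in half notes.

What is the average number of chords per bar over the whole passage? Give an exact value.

25/19 chords per bar

A: 5 × 6 = 30 beats ÷ 5 = 6 chords.
B: 18 × 7 = 126 beats ÷ 6 = 21 chords.
C: 7 × 2 = 14 beats ÷ 2 = 7 chords.
D: 8 × 4 = 32 beats ÷ 2 = 16 chords.
Overall: 50 chords over 38 bars → 50/38 = 25/19 chords per bar.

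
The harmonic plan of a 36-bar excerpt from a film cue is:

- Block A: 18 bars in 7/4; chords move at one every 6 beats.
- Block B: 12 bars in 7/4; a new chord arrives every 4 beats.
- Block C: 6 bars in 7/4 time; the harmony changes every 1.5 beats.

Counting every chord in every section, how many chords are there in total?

A: 18 bars × 7 beats = 126 beats; 6 beats/chord → 21 chords.
B: 12 bars × 7 beats = 84 beats; 4 beats/chord → 21 chords.
C: 6 bars × 7 beats = 42 beats; 1.5 beats/chord → 28 chords.
Total: 21 + 21 + 28 = 70.

70 chords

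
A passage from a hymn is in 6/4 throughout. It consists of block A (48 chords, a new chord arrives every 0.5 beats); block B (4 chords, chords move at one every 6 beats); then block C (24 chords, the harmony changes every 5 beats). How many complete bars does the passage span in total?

A: 48 × 0.5 = 24 beats = 4 bars.
B: 4 × 6 = 24 beats = 4 bars.
C: 24 × 5 = 120 beats = 20 bars.
Total: 4 + 4 + 20 = 28 bars.

28 bars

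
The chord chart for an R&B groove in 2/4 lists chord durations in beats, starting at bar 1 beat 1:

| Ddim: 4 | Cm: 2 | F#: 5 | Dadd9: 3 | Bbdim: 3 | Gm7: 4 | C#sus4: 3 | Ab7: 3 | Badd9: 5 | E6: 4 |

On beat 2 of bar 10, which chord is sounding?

Gm7

Beat 2 of bar 10 is beat (10−1)×2 + 2 = 20 overall.
Running totals: Ddim ends at 4, Cm ends at 6, F# ends at 11, Dadd9 ends at 14, Bbdim ends at 17, Gm7 ends at 21.
Beat 20 falls within Gm7.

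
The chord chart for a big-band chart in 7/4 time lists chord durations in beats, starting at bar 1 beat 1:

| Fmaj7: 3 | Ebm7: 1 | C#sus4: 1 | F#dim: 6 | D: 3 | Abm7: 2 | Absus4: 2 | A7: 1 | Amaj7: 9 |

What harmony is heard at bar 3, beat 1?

Beat 1 of bar 3 is beat (3−1)×7 + 1 = 15 overall.
Running totals: Fmaj7 ends at 3, Ebm7 ends at 4, C#sus4 ends at 5, F#dim ends at 11, D ends at 14, Abm7 ends at 16.
Beat 15 falls within Abm7.

Abm7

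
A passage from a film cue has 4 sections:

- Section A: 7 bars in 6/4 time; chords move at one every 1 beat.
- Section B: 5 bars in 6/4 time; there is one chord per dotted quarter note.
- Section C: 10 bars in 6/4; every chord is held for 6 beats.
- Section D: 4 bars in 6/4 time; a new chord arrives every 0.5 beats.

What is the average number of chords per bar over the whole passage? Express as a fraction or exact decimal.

60/13 chords per bar

A: 7 × 6 = 42 beats ÷ 1 = 42 chords.
B: 5 × 6 = 30 beats ÷ 1.5 = 20 chords.
C: 10 × 6 = 60 beats ÷ 6 = 10 chords.
D: 4 × 6 = 24 beats ÷ 0.5 = 48 chords.
Overall: 120 chords over 26 bars → 120/26 = 60/13 chords per bar.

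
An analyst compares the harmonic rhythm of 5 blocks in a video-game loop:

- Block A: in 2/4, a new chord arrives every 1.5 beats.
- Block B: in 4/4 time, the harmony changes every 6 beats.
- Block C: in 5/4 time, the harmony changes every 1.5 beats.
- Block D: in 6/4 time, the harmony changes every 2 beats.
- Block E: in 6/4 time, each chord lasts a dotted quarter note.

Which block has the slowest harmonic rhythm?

Block B

A: 2 beats/bar ÷ 1.5 beats/chord = 4/3 chords/bar.
B: 4 beats/bar ÷ 6 beats/chord = 2/3 chords/bar.
C: 5 beats/bar ÷ 1.5 beats/chord = 10/3 chords/bar.
D: 6 beats/bar ÷ 2 beats/chord = 3 chords/bar.
E: 6 beats/bar ÷ 1.5 beats/chord = 4 chords/bar.
Slowest is B at 2/3 chords/bar.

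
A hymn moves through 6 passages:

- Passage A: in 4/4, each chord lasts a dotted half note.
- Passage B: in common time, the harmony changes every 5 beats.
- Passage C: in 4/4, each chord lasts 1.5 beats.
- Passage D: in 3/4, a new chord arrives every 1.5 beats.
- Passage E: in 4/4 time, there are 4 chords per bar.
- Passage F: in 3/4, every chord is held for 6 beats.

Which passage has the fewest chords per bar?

A: 4 beats/bar ÷ 3 beats/chord = 4/3 chords/bar.
B: 4 beats/bar ÷ 5 beats/chord = 0.8 chords/bar.
C: 4 beats/bar ÷ 1.5 beats/chord = 8/3 chords/bar.
D: 3 beats/bar ÷ 1.5 beats/chord = 2 chords/bar.
E: 4 beats/bar ÷ 1 beat/chord = 4 chords/bar.
F: 3 beats/bar ÷ 6 beats/chord = 0.5 chords/bar.
Slowest is F at 0.5 chords/bar.

Passage F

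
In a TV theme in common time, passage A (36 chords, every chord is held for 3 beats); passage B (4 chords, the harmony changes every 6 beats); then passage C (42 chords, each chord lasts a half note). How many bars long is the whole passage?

A: 36 × 3 = 108 beats = 27 bars.
B: 4 × 6 = 24 beats = 6 bars.
C: 42 × 2 = 84 beats = 21 bars.
Total: 27 + 6 + 21 = 54 bars.

54 bars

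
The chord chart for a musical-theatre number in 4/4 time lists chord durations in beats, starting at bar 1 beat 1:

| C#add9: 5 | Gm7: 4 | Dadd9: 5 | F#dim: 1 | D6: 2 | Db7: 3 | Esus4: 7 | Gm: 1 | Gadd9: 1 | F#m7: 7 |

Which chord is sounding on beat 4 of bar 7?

Beat 4 of bar 7 is beat (7−1)×4 + 4 = 28 overall.
Running totals: C#add9 ends at 5, Gm7 ends at 9, Dadd9 ends at 14, F#dim ends at 15, D6 ends at 17, Db7 ends at 20, Esus4 ends at 27, Gm ends at 28.
Beat 28 falls within Gm.

Gm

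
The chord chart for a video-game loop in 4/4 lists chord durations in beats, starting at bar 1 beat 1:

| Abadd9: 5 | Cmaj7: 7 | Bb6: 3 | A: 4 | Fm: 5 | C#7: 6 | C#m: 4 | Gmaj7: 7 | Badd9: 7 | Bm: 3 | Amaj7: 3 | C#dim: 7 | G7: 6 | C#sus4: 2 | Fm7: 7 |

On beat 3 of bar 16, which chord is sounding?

Beat 3 of bar 16 is beat (16−1)×4 + 3 = 63 overall.
Running totals: Abadd9 ends at 5, Cmaj7 ends at 12, Bb6 ends at 15, A ends at 19, Fm ends at 24, C#7 ends at 30, C#m ends at 34, Gmaj7 ends at 41, Badd9 ends at 48, Bm ends at 51, Amaj7 ends at 54, C#dim ends at 61, G7 ends at 67.
Beat 63 falls within G7.

G7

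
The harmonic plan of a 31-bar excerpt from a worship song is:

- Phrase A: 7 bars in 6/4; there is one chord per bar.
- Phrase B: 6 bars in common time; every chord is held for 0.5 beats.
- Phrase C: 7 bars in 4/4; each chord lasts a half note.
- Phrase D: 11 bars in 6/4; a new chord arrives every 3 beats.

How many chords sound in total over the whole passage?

91 chords

A: 7·6 = 42 beats, 42/6 = 7 chords.
B: 6·4 = 24 beats, 24/0.5 = 48 chords.
C: 7·4 = 28 beats, 28/2 = 14 chords.
D: 11·6 = 66 beats, 66/3 = 22 chords.
Total: 7 + 48 + 14 + 22 = 91.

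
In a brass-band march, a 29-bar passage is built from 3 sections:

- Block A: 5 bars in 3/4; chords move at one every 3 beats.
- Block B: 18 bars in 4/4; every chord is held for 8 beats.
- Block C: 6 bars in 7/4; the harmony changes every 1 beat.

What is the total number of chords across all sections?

A has 15 beats and chords last 3 each, so 5 chords.
B has 72 beats and chords last 8 each, so 9 chords.
C has 42 beats and chords last 1 each, so 42 chords.
Total: 5 + 9 + 42 = 56.

56 chords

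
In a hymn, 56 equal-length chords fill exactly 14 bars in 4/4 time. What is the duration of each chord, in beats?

1 beat

14 bars × 4 beats/bar = 56 beats total.
56 beats ÷ 56 chords = 1 beats per chord.
(That is a quarter note.)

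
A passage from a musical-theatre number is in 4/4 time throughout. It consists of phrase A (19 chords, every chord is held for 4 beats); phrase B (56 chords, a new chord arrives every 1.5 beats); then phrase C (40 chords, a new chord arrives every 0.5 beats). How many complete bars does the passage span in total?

A: 19 × 4 = 76 beats = 19 bars.
B: 56 × 1.5 = 84 beats = 21 bars.
C: 40 × 0.5 = 20 beats = 5 bars.
Total: 19 + 21 + 5 = 45 bars.

45 bars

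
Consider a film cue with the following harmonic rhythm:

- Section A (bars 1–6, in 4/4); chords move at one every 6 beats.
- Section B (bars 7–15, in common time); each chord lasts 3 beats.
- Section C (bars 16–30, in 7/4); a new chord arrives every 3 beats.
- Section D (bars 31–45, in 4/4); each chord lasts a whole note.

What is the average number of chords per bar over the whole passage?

A: 6 bars of 4 beats is 24 beats; at 6 beats each that's 4 chords.
B: 9 bars of 4 beats is 36 beats; at 3 beats each that's 12 chords.
C: 15 bars of 7 beats is 105 beats; at 3 beats each that's 35 chords.
D: 15 bars of 4 beats is 60 beats; at 4 beats each that's 15 chords.
Overall: 66 chords over 45 bars → 66/45 = 22/15 chords per bar.

22/15 chords per bar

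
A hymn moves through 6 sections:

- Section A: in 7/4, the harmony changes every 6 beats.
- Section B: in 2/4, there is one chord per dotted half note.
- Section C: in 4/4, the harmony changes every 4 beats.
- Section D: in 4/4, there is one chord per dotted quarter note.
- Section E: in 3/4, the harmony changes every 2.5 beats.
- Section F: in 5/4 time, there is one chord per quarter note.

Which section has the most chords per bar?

A: each chord is 6 beats in 7/4, so 7/6 per bar.
B: each chord is 3 beats in 2/4, so 2/3 per bar.
C: each chord is 4 beats in 4/4, so 1 per bar.
D: each chord is 1.5 beats in 4/4, so 8/3 per bar.
E: each chord is 2.5 beats in 3/4, so 1.2 per bar.
F: each chord is 1 beat in 5/4, so 5 per bar.
Fastest is F at 5 chords/bar.

Section F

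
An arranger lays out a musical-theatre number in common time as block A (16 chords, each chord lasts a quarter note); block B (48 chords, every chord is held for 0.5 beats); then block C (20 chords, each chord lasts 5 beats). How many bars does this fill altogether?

A: 16 × 1 = 16 beats = 4 bars.
B: 48 × 0.5 = 24 beats = 6 bars.
C: 20 × 5 = 100 beats = 25 bars.
Total: 4 + 6 + 25 = 35 bars.

35 bars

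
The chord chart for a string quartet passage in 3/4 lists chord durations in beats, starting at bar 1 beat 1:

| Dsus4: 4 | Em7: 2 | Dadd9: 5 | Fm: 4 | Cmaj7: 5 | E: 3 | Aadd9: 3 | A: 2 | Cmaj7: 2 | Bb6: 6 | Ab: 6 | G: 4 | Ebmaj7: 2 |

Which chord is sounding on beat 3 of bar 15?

Beat 3 of bar 15 is beat (15−1)×3 + 3 = 45 overall.
Running totals: Dsus4 ends at 4, Em7 ends at 6, Dadd9 ends at 11, Fm ends at 15, Cmaj7 ends at 20, E ends at 23, Aadd9 ends at 26, A ends at 28, Cmaj7 ends at 30, Bb6 ends at 36, Ab ends at 42, G ends at 46.
Beat 45 falls within G.

G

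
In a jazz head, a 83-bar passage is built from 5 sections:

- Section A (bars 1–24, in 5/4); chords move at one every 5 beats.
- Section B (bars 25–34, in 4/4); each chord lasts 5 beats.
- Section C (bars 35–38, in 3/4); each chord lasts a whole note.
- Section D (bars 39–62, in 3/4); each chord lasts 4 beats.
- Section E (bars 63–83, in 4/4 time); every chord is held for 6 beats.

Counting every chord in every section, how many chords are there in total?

A: 24·5 = 120 beats, 120/5 = 24 chords.
B: 10·4 = 40 beats, 40/5 = 8 chords.
C: 4·3 = 12 beats, 12/4 = 3 chords.
D: 24·3 = 72 beats, 72/4 = 18 chords.
E: 21·4 = 84 beats, 84/6 = 14 chords.
Total: 24 + 8 + 3 + 18 + 14 = 67.

67 chords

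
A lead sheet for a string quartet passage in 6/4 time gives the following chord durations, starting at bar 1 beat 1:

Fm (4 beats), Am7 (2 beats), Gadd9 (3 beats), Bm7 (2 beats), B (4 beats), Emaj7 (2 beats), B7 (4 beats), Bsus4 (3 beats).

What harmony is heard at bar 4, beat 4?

Beat 4 of bar 4 is beat (4−1)×6 + 4 = 22 overall.
Running totals: Fm ends at 4, Am7 ends at 6, Gadd9 ends at 9, Bm7 ends at 11, B ends at 15, Emaj7 ends at 17, B7 ends at 21, Bsus4 ends at 24.
Beat 22 falls within Bsus4.

Bsus4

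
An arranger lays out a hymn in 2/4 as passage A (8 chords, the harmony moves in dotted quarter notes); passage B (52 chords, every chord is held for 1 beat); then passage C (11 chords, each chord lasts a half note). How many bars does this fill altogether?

43 bars

A: 8 × 1.5 = 12 beats = 6 bars.
B: 52 × 1 = 52 beats = 26 bars.
C: 11 × 2 = 22 beats = 11 bars.
Total: 6 + 26 + 11 = 43 bars.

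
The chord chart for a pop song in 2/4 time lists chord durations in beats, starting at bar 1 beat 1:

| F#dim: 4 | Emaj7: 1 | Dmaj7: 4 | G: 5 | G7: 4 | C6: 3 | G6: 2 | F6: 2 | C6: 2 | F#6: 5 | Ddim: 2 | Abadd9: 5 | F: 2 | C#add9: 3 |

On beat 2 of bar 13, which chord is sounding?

C6

Beat 2 of bar 13 is beat (13−1)×2 + 2 = 26 overall.
Running totals: F#dim ends at 4, Emaj7 ends at 5, Dmaj7 ends at 9, G ends at 14, G7 ends at 18, C6 ends at 21, G6 ends at 23, F6 ends at 25, C6 ends at 27.
Beat 26 falls within C6.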